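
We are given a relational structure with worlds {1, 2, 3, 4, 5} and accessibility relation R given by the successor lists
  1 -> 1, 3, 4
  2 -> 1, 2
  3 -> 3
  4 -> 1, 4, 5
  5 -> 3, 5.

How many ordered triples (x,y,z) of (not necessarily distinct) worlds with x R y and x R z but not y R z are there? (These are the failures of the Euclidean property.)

8

Enumerating: (1,3,1), (1,3,4), (1,4,3), (2,1,2), (4,1,5), (4,5,1), (4,5,4), (5,3,5).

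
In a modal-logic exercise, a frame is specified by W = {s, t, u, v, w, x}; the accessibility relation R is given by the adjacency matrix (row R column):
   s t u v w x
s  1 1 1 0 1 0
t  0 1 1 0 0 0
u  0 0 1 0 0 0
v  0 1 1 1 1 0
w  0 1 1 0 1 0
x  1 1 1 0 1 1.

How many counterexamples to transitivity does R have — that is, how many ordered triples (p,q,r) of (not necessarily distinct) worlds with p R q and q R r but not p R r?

R is transitive; there are no such tuples.

0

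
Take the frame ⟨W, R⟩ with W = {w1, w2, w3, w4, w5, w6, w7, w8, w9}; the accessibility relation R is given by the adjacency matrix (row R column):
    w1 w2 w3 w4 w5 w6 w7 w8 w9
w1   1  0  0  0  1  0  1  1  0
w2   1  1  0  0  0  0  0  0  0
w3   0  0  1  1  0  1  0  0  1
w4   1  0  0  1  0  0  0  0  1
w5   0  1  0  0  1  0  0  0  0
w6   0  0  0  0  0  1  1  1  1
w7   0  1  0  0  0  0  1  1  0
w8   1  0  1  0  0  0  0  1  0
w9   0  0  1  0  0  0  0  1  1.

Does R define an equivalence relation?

No

Reflexive: yes — every world is R-related to itself.
Symmetric: no — w1 R w5 but not w5 R w1.
Transitive: no — w1 R w5 and w5 R w2, but not w1 R w2.
So R is not an equivalence relation.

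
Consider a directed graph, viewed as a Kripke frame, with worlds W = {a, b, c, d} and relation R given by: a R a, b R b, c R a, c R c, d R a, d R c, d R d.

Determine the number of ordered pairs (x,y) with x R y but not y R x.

3

Enumerating: (c,a), (d,a), (d,c).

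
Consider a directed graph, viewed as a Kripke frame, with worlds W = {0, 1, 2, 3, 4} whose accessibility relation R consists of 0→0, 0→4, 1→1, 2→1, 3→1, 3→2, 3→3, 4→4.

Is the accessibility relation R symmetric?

Symmetric: no — 0 R 4 but not 4 R 0.

No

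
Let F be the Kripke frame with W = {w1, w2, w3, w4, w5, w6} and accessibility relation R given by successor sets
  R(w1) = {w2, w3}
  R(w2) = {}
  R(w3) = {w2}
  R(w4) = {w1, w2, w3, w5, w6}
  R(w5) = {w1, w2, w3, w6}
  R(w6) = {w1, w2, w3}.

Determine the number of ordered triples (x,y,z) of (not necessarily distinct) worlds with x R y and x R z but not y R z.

35

Enumerating: (w1,w2,w2), (w1,w2,w3), (w1,w3,w3), (w3,w2,w2), (w4,w1,w1), (w4,w1,w5), (w4,w1,w6), (w4,w2,w1), (w4,w2,w2), (w4,w2,w3), (w4,w2,w5), (w4,w2,w6), … and 23 more.
Total: 35.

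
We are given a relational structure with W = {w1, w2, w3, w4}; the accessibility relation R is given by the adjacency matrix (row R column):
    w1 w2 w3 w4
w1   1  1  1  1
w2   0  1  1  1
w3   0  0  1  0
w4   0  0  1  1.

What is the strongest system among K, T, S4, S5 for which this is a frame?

S4

Reflexive (axiom T): yes — every world is R-related to itself.
Transitive (axiom 4): yes — every two-step R-path is closed by a direct edge.
Euclidean (axiom 5): no — w1 R w3 and w1 R w2, but not w3 R w2.
So F validates K, T, S4; S5 would additionally require R to be Euclidean. The strongest is S4.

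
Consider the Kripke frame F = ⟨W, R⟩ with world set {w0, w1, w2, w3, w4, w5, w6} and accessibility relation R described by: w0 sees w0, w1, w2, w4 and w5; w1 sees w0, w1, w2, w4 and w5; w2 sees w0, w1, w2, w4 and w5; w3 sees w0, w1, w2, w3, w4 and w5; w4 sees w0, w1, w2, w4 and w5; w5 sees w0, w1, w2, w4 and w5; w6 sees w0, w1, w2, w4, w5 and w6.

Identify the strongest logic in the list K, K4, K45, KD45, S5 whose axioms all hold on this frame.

Transitive (axiom 4): yes — every two-step R-path is closed by a direct edge.
Euclidean (axiom 5): no — w3 R w0 and w3 R w3, but not w0 R w3.
Serial (axiom D): yes — every world has a successor (e.g. w0 R w0).
Reflexive (axiom T): yes — every world is R-related to itself.
So F validates K, K4; K45 would additionally require R to be Euclidean. The strongest is K4.

K4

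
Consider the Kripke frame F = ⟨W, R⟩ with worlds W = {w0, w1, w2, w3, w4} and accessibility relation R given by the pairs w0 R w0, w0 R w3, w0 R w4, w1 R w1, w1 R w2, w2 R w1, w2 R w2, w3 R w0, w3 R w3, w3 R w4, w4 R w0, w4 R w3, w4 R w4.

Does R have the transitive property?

Transitive: yes — every two-step R-path is closed by a direct edge.

Yes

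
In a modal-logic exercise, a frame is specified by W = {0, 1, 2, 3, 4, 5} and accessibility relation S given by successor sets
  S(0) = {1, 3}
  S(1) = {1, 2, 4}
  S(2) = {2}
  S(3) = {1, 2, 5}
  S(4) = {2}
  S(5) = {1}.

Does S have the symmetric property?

No

Symmetric: no — 0 S 1 but not 1 S 0.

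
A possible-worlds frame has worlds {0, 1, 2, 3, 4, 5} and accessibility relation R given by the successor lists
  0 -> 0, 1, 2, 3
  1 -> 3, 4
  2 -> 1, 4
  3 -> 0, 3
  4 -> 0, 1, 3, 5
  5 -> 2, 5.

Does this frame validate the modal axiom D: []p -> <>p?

The schema D characterises exactly the serial frames.
Serial: yes — every world has a successor (e.g. 0 R 0).

Yes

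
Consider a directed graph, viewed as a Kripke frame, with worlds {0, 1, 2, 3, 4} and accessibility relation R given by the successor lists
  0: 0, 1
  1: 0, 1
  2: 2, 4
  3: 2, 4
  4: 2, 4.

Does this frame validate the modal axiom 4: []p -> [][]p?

The schema 4 characterises exactly the transitive frames.
Transitive: yes — every two-step R-path is closed by a direct edge.

Yes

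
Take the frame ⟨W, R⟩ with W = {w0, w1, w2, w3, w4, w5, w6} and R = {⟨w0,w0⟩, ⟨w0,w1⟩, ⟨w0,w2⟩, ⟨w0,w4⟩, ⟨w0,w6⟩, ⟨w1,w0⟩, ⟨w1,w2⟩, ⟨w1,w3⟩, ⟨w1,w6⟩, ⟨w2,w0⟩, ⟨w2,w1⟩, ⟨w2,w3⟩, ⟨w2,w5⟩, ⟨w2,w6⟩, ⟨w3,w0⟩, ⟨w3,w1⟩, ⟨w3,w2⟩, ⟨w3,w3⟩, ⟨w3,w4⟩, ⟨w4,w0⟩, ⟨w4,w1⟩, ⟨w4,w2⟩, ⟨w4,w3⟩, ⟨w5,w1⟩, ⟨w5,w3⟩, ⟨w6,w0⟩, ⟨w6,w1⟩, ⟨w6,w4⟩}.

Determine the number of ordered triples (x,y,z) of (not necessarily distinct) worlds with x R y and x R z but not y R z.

Enumerating: (w0,w1,w1), (w0,w1,w4), (w0,w2,w2), (w0,w2,w4), (w0,w4,w4), (w0,w4,w6), (w0,w6,w2), (w0,w6,w6), (w1,w0,w3), (w1,w2,w2), (w1,w3,w6), (w1,w6,w2), … and 27 more.
Total: 39.

39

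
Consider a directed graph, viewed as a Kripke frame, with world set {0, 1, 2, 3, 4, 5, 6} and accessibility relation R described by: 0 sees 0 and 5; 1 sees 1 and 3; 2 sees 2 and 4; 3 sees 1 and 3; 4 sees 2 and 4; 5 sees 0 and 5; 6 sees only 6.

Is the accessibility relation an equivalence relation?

Reflexive: yes — every world is R-related to itself.
Symmetric: yes — every pair in R has its reverse in R.
Transitive: yes — every two-step R-path is closed by a direct edge.
So R is an equivalence relation.

Yes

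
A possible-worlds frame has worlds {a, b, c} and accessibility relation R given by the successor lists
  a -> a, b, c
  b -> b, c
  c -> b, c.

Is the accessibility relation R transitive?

Transitive: yes — every two-step R-path is closed by a direct edge.

Yes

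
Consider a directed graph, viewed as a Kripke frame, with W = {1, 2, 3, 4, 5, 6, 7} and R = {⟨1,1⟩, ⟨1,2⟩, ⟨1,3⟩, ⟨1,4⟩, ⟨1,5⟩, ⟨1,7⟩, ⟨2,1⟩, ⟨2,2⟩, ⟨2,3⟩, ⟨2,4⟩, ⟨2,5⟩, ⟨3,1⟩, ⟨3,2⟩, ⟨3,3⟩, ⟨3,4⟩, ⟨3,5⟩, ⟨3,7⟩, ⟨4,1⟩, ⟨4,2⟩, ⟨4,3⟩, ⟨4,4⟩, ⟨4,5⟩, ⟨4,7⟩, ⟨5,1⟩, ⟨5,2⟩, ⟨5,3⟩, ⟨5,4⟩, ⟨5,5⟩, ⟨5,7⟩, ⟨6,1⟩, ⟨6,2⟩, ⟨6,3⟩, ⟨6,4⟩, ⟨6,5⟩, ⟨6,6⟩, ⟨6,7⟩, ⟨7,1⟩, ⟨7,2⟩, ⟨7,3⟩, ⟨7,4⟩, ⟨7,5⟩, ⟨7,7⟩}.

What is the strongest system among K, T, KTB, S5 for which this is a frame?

Reflexive (axiom T): yes — every world is R-related to itself.
Symmetric (axiom B): no — 6 R 1 but not 1 R 6.
Euclidean (axiom 5): no — 1 R 2 and 1 R 7, but not 2 R 7.
So F validates K, T; KTB would additionally require R to be symmetric. The strongest is T.

T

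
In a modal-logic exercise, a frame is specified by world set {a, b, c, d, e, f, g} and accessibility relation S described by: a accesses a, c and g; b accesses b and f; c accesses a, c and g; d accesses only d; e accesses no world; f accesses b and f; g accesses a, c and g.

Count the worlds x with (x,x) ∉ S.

1

Enumerating: e.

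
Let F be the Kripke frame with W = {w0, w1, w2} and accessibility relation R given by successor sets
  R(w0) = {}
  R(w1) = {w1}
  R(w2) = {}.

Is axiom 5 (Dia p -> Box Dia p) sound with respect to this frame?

Axiom 5 corresponds to the accessibility relation being Euclidean.
Euclidean: yes — any two successors of a common world are R-related.

Yes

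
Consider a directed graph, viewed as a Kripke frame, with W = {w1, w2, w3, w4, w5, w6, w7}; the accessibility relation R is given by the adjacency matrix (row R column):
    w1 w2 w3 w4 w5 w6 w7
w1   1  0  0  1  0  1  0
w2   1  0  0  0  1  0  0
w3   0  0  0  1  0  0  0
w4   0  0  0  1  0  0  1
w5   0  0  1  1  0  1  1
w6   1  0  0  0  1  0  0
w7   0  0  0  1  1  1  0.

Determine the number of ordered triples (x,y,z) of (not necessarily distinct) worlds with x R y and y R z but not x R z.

Enumerating: (w1,w4,w7), (w1,w6,w5), (w2,w1,w4), (w2,w1,w6), (w2,w5,w3), (w2,w5,w4), (w2,w5,w6), (w2,w5,w7), (w3,w4,w7), (w4,w7,w5), (w4,w7,w6), (w5,w6,w1), … and 12 more.
Total: 24.

24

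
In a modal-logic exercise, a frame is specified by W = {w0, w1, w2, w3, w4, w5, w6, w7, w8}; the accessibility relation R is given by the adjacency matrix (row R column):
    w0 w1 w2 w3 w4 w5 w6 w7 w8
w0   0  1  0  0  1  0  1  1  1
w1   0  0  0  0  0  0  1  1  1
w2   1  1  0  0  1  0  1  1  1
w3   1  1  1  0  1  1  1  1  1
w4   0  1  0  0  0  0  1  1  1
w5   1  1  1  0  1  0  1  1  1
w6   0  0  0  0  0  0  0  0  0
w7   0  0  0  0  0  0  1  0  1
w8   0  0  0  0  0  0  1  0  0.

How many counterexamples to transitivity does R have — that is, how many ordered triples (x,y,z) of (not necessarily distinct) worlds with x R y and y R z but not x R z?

R is transitive; there are no such tuples.

0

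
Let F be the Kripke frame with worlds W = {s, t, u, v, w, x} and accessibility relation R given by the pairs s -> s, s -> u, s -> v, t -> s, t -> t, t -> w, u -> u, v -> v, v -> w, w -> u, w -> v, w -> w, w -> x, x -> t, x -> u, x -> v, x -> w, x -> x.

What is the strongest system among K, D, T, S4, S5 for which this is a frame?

Serial (axiom D): yes — every world has a successor (e.g. s R s).
Reflexive (axiom T): yes — every world is R-related to itself.
Transitive (axiom 4): no — s R v and v R w, but not s R w.
Euclidean (axiom 5): no — s R u and s R v, but not u R v.
So F validates K, D, T; S4 would additionally require R to be transitive. The strongest is T.

T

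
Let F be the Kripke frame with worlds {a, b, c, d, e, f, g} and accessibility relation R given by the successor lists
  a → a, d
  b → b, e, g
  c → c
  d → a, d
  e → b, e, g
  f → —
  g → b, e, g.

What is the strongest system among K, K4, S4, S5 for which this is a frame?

K4

Transitive (axiom 4): yes — every two-step R-path is closed by a direct edge.
Reflexive (axiom T): no — f is not related to itself.
Euclidean (axiom 5): yes — any two successors of a common world are R-related.
So F validates K, K4; S4 would additionally require R to be reflexive. The strongest is K4.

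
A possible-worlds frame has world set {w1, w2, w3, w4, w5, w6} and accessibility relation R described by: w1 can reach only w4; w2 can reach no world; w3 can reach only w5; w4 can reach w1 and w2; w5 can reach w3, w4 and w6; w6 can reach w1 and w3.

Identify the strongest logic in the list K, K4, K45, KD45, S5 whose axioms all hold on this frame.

K

Transitive (axiom 4): no — w1 R w4 and w4 R w2, but not w1 R w2.
Euclidean (axiom 5): no — w4 R w1 and w4 R w2, but not w1 R w2.
Serial (axiom D): no — w2 has no R-successor.
Reflexive (axiom T): no — w1 is not related to itself.
So F validates K; K4 would additionally require R to be transitive. The strongest is K.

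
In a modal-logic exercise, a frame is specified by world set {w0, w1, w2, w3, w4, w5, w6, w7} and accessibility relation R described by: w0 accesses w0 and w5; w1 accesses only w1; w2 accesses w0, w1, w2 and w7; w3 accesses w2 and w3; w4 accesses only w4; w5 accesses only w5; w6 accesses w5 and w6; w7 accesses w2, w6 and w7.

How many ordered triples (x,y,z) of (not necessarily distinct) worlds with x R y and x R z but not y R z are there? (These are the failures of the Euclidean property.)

Enumerating: (w0,w5,w0), (w2,w0,w1), (w2,w0,w2), (w2,w0,w7), (w2,w1,w0), (w2,w1,w2), (w2,w1,w7), (w2,w7,w0), (w2,w7,w1), (w3,w2,w3), (w6,w5,w6), (w7,w2,w6), (w7,w6,w2), (w7,w6,w7).

14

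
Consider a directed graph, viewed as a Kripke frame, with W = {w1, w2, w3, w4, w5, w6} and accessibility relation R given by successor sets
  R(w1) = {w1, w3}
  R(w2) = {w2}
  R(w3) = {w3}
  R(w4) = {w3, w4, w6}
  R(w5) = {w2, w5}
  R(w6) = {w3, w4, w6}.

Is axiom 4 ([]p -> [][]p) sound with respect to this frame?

Yes

By correspondence theory, 4 is valid on a frame iff R is transitive.
Transitive: yes — every two-step R-path is closed by a direct edge.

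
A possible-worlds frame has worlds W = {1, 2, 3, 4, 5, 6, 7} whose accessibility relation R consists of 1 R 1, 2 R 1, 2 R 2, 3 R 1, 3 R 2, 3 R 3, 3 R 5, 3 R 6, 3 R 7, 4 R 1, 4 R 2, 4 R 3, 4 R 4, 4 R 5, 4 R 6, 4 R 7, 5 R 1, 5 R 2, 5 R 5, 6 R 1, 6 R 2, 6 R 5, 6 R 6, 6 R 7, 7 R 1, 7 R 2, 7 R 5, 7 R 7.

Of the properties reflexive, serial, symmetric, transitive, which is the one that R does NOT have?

symmetric

Reflexive: yes — every world is R-related to itself.
Serial: yes — every world has a successor (e.g. 1 R 1).
Symmetric: no — 2 R 1 but not 1 R 2.
Transitive: yes — every two-step R-path is closed by a direct edge.
Only symmetric fails.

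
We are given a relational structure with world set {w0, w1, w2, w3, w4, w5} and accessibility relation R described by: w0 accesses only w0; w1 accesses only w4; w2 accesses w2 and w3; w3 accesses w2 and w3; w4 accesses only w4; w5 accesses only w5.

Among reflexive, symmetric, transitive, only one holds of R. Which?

Reflexive: no — w1 is not related to itself.
Symmetric: no — w1 R w4 but not w4 R w1.
Transitive: yes — every two-step R-path is closed by a direct edge.
Only transitive holds.

transitive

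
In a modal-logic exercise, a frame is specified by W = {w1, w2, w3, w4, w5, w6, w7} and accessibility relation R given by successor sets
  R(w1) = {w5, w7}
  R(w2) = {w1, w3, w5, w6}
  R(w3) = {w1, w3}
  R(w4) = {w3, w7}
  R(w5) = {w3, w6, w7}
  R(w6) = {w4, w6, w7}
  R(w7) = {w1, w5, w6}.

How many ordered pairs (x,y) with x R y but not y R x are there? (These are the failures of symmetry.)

Enumerating: (w1,w5), (w2,w1), (w2,w3), (w2,w5), (w2,w6), (w3,w1), (w4,w3), (w4,w7), (w5,w3), (w5,w6), (w6,w4).

11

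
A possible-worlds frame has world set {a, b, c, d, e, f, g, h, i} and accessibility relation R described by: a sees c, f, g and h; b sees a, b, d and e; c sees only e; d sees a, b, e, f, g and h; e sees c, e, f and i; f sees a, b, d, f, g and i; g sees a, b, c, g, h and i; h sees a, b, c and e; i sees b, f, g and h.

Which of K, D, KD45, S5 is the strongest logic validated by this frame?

Serial (axiom D): yes — every world has a successor (e.g. a R c).
Euclidean (axiom 5): no — a R c and a R f, but not c R f.
Transitive (axiom 4): no — a R c and c R e, but not a R e.
Reflexive (axiom T): no — a is not related to itself.
So F validates K, D; KD45 would additionally require R to be Euclidean and transitive. The strongest is D.

D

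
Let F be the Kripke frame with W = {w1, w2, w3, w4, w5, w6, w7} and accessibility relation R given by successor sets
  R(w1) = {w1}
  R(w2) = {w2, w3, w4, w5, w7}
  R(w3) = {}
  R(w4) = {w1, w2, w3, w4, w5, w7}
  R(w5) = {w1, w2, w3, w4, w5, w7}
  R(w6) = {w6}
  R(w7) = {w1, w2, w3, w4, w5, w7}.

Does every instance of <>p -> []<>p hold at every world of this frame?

The schema 5 characterises exactly the Euclidean frames.
Euclidean: no — w2 R w3 and w2 R w4, but not w3 R w4.

No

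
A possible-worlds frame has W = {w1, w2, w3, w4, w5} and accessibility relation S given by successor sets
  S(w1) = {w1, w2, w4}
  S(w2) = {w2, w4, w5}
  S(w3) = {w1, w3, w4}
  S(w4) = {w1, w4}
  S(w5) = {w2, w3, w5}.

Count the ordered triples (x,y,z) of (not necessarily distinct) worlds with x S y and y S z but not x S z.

8

Enumerating: (w1,w2,w5), (w2,w4,w1), (w2,w5,w3), (w3,w1,w2), (w4,w1,w2), (w5,w2,w4), (w5,w3,w1), (w5,w3,w4).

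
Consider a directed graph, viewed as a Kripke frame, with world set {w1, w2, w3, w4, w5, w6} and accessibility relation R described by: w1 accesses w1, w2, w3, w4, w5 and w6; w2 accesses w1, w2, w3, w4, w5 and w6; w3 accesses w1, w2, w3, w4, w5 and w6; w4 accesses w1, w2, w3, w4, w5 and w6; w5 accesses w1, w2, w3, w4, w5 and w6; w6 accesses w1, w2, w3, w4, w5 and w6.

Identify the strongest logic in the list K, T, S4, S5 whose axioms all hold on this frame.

Reflexive (axiom T): yes — every world is R-related to itself.
Transitive (axiom 4): yes — every two-step R-path is closed by a direct edge.
Euclidean (axiom 5): yes — any two successors of a common world are R-related.
So F validates K, T, S4, S5. The strongest is S5.

S5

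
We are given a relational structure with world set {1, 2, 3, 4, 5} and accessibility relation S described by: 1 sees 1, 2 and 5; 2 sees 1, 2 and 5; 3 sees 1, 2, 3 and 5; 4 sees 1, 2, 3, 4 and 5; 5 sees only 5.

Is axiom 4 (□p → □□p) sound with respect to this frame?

Axiom 4 corresponds to the accessibility relation being transitive.
Transitive: yes — every two-step S-path is closed by a direct edge.

Yes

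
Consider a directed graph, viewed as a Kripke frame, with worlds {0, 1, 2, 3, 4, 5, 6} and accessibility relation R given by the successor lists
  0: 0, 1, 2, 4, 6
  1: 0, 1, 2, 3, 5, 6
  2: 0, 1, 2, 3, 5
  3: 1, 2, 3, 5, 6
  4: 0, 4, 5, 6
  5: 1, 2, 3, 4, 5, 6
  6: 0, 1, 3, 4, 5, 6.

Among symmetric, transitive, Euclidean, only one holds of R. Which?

Symmetric: yes — every pair in R has its reverse in R.
Transitive: no — 0 R 1 and 1 R 3, but not 0 R 3.
Euclidean: no — 0 R 1 and 0 R 4, but not 1 R 4.
Only symmetric holds.

symmetric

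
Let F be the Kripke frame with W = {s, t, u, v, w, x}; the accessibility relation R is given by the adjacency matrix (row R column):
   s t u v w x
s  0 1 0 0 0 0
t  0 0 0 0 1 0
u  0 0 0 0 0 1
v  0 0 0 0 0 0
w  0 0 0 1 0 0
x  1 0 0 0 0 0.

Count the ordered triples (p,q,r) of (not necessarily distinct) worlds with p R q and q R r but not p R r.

4

Enumerating: (s,t,w), (t,w,v), (u,x,s), (x,s,t).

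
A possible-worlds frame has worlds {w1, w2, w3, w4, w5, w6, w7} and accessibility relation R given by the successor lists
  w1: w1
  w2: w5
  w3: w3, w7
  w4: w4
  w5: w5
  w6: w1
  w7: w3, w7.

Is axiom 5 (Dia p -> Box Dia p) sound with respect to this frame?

Yes

Axiom 5 corresponds to the accessibility relation being Euclidean.
Euclidean: yes — any two successors of a common world are R-related.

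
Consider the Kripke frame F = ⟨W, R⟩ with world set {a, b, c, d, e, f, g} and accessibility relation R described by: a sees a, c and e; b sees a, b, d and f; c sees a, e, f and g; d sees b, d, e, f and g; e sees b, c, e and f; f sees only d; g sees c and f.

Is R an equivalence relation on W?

Reflexive: no — c is not related to itself.
Symmetric: no — a R e but not e R a.
Transitive: no — a R c and c R f, but not a R f.
So R is not an equivalence relation.

No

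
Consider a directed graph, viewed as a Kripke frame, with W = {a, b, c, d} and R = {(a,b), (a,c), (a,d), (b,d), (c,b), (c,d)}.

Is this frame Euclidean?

No

Euclidean: no — a R b and a R c, but not b R c.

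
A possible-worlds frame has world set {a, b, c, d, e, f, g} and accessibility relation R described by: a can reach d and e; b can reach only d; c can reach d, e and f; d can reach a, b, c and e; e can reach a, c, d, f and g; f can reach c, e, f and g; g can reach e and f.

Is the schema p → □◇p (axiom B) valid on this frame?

The schema B characterises exactly the symmetric frames.
Symmetric: yes — every pair in R has its reverse in R.

Yes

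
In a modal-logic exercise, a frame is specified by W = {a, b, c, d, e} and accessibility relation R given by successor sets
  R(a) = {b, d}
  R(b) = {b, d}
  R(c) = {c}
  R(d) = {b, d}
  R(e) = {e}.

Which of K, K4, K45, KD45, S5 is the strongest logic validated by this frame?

KD45

Transitive (axiom 4): yes — every two-step R-path is closed by a direct edge.
Euclidean (axiom 5): yes — any two successors of a common world are R-related.
Serial (axiom D): yes — every world has a successor (e.g. a R b).
Reflexive (axiom T): no — a is not related to itself.
So F validates K, K4, K45, KD45; S5 would additionally require R to be reflexive. The strongest is KD45.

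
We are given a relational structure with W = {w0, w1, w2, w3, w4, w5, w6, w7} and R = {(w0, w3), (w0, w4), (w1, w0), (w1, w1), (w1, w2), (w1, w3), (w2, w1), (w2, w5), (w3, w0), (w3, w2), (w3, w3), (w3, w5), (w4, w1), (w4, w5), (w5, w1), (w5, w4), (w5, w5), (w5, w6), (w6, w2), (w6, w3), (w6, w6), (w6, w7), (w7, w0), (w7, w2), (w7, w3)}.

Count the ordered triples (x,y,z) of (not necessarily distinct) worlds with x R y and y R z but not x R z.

38

Enumerating: (w0,w3,w0), (w0,w3,w2), (w0,w3,w5), (w0,w4,w1), (w0,w4,w5), (w1,w0,w4), (w1,w2,w5), (w1,w3,w5), (w2,w1,w0), (w2,w1,w2), (w2,w1,w3), (w2,w5,w4), … and 26 more.
Total: 38.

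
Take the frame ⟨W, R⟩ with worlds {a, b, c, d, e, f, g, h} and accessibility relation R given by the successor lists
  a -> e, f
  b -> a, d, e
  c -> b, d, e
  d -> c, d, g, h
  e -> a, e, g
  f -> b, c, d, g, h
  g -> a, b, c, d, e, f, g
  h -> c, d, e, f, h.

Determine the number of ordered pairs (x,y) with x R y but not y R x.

14

Enumerating: (a,f), (b,a), (b,d), (b,e), (c,b), (c,e), (f,b), (f,c), (f,d), (g,a), (g,b), (g,c), (h,c), (h,e).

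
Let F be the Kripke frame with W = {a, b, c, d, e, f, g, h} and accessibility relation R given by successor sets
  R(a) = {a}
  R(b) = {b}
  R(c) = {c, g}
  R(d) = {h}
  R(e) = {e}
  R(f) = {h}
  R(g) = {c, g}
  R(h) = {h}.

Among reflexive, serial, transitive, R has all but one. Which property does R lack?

Reflexive: no — d is not related to itself.
Serial: yes — every world has a successor (e.g. a R a).
Transitive: yes — every two-step R-path is closed by a direct edge.
Only reflexive fails.

reflexive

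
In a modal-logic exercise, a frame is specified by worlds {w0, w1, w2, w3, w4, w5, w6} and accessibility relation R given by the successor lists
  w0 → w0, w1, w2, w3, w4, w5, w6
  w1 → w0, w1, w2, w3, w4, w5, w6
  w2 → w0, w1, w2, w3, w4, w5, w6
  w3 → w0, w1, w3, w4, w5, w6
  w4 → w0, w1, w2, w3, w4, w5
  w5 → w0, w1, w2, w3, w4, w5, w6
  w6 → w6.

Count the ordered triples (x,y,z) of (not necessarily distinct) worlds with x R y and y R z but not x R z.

9

Enumerating: (w3,w0,w2), (w3,w1,w2), (w3,w4,w2), (w3,w5,w2), (w4,w0,w6), (w4,w1,w6), (w4,w2,w6), (w4,w3,w6), (w4,w5,w6).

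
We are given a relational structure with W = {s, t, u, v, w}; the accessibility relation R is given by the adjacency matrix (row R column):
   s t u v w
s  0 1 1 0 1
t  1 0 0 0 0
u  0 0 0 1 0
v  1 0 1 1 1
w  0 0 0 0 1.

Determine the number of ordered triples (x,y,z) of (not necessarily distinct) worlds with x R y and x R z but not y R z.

Enumerating: (s,t,t), (s,t,u), (s,t,w), (s,u,t), (s,u,u), (s,u,w), (s,w,t), (s,w,u), (t,s,s), (v,s,s), (v,s,v), (v,u,s), (v,u,u), (v,u,w), (v,w,s), (v,w,u), (v,w,v).

17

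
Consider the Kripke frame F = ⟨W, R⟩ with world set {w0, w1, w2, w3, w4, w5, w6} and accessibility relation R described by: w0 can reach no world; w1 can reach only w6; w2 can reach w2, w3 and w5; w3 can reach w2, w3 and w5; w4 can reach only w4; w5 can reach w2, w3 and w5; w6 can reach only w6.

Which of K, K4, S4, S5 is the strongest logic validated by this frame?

K4

Transitive (axiom 4): yes — every two-step R-path is closed by a direct edge.
Reflexive (axiom T): no — w0 is not related to itself.
Euclidean (axiom 5): yes — any two successors of a common world are R-related.
So F validates K, K4; S4 would additionally require R to be reflexive. The strongest is K4.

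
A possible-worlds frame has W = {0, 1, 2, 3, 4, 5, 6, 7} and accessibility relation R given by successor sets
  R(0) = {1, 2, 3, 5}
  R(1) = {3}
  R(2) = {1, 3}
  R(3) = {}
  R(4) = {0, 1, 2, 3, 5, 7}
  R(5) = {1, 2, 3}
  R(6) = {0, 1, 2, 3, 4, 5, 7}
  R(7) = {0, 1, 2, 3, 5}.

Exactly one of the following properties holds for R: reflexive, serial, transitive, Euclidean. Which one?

Reflexive: no — 0 is not related to itself.
Serial: no — 3 has no R-successor.
Transitive: yes — every two-step R-path is closed by a direct edge.
Euclidean: no — 0 R 1 and 0 R 2, but not 1 R 2.
Only transitive holds.

transitive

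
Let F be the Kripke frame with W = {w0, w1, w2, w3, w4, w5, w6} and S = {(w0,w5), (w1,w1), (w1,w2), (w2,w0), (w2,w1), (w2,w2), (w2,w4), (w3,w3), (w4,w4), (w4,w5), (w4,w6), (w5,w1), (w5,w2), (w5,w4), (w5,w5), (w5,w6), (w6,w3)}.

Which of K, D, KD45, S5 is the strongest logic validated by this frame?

D

Serial (axiom D): yes — every world has a successor (e.g. w0 S w5).
Euclidean (axiom 5): no — w2 S w0 and w2 S w1, but not w0 S w1.
Transitive (axiom 4): no — w0 S w5 and w5 S w1, but not w0 S w1.
Reflexive (axiom T): no — w0 is not related to itself.
So F validates K, D; KD45 would additionally require S to be Euclidean and transitive. The strongest is D.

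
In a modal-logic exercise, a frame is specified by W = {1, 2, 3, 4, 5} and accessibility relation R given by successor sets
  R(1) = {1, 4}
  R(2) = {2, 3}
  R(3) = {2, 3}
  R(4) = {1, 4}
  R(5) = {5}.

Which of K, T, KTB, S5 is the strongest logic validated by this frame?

Reflexive (axiom T): yes — every world is R-related to itself.
Symmetric (axiom B): yes — every pair in R has its reverse in R.
Euclidean (axiom 5): yes — any two successors of a common world are R-related.
So F validates K, T, KTB, S5. The strongest is S5.

S5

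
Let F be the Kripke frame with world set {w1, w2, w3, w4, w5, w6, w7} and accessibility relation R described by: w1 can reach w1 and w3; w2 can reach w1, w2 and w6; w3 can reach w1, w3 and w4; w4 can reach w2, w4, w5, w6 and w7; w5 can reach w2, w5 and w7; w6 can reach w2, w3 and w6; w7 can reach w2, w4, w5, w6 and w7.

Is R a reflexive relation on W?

Yes

Reflexive: yes — every world is R-related to itself.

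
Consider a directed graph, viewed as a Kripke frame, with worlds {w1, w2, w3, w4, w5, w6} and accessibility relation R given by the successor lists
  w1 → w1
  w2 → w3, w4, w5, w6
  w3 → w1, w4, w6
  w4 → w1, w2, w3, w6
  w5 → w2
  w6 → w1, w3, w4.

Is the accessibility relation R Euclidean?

Euclidean: no — w2 R w3 and w2 R w5, but not w3 R w5.

No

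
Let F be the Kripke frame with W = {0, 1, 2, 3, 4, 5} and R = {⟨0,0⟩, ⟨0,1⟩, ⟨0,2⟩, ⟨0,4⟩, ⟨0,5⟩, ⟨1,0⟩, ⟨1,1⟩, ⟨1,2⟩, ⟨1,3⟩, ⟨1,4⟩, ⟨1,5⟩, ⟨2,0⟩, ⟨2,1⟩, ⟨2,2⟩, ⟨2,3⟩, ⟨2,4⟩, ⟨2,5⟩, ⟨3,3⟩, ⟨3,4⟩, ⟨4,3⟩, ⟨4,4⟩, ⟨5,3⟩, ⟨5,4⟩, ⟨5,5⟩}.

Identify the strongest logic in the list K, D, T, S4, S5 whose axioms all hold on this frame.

T

Serial (axiom D): yes — every world has a successor (e.g. 0 R 0).
Reflexive (axiom T): yes — every world is R-related to itself.
Transitive (axiom 4): no — 0 R 1 and 1 R 3, but not 0 R 3.
Euclidean (axiom 5): no — 0 R 4 and 0 R 1, but not 4 R 1.
So F validates K, D, T; S4 would additionally require R to be transitive. The strongest is T.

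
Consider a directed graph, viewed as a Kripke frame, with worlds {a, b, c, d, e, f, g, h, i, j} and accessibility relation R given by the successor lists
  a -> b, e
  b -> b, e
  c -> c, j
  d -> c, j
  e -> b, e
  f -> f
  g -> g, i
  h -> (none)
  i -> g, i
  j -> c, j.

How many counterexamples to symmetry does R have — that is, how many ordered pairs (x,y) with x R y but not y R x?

Enumerating: (a,b), (a,e), (d,c), (d,j).

4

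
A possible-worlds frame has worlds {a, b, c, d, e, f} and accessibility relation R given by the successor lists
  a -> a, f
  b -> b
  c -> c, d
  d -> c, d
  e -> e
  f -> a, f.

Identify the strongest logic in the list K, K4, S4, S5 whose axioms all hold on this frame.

S5

Transitive (axiom 4): yes — every two-step R-path is closed by a direct edge.
Reflexive (axiom T): yes — every world is R-related to itself.
Euclidean (axiom 5): yes — any two successors of a common world are R-related.
So F validates K, K4, S4, S5. The strongest is S5.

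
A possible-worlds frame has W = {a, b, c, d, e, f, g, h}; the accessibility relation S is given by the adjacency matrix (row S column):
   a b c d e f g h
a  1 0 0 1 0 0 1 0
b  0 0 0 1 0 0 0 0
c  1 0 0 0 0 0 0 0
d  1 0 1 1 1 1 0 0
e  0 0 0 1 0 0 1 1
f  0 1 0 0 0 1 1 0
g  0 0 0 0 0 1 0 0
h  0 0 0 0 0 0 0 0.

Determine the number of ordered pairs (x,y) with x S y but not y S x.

8

Enumerating: (a,g), (b,d), (c,a), (d,c), (d,f), (e,g), (e,h), (f,b).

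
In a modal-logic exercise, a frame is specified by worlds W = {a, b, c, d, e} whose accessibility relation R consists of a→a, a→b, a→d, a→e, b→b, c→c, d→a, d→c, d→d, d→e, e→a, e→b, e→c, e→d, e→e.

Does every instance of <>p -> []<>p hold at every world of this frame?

No

The schema 5 characterises exactly the Euclidean frames.
Euclidean: no — a R b and a R d, but not b R d.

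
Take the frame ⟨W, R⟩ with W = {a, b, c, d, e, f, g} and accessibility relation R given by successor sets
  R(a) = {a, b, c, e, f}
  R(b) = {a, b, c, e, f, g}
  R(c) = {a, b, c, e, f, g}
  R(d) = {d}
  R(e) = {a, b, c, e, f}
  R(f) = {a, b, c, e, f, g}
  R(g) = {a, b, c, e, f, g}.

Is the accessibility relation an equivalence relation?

No

Reflexive: yes — every world is R-related to itself.
Symmetric: no — g R a but not a R g.
Transitive: no — a R b and b R g, but not a R g.
So R is not an equivalence relation.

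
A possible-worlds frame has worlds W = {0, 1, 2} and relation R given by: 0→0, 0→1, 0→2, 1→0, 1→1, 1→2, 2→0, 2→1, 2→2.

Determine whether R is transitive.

Transitive: yes — every two-step R-path is closed by a direct edge.

Yes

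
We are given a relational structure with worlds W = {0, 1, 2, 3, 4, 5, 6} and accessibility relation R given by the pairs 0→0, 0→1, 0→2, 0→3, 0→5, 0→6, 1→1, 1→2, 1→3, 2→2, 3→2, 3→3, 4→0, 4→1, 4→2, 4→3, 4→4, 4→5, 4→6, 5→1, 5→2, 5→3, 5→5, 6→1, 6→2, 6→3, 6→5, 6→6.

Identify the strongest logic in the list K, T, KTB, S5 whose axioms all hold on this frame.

Reflexive (axiom T): yes — every world is R-related to itself.
Symmetric (axiom B): no — 0 R 1 but not 1 R 0.
Euclidean (axiom 5): no — 0 R 1 and 0 R 5, but not 1 R 5.
So F validates K, T; KTB would additionally require R to be symmetric. The strongest is T.

T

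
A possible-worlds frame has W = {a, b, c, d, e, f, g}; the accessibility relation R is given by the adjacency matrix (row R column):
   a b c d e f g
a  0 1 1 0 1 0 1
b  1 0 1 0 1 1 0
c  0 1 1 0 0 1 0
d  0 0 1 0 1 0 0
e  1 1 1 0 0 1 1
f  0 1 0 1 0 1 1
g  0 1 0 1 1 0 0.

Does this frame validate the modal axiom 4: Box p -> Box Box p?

Axiom 4 corresponds to the accessibility relation being transitive.
Transitive: no — a R b and b R f, but not a R f.

No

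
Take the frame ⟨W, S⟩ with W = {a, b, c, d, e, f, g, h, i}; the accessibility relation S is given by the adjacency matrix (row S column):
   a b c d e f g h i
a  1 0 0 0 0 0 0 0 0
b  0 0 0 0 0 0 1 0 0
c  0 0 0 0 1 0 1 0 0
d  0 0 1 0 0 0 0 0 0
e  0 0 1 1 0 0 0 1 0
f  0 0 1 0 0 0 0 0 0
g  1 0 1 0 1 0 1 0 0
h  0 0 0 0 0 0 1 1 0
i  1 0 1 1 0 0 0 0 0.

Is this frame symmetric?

Symmetric: no — b S g but not g S b.

No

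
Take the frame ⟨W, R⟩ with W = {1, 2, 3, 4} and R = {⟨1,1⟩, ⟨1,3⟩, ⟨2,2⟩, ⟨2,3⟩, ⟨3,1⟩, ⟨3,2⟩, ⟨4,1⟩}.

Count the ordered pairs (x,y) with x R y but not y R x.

1

Enumerating: (4,1).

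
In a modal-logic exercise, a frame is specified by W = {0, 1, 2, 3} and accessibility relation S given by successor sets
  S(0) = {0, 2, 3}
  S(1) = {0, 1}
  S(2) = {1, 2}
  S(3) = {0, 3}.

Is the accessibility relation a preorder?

Reflexive: yes — every world is S-related to itself.
Transitive: no — 0 S 2 and 2 S 1, but not 0 S 1.
So S is not a preorder.

No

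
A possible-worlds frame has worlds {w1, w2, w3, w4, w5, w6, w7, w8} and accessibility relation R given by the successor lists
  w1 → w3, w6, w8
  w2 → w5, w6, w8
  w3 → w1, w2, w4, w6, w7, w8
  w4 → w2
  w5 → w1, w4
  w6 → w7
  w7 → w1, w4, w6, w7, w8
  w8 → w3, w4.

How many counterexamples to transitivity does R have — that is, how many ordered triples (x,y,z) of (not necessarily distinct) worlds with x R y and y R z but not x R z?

Enumerating: (w1,w3,w1), (w1,w3,w2), (w1,w3,w4), (w1,w3,w7), (w1,w6,w7), (w1,w8,w4), (w2,w5,w1), (w2,w5,w4), (w2,w6,w7), (w2,w8,w3), (w2,w8,w4), (w3,w1,w3), … and 22 more.
Total: 34.

34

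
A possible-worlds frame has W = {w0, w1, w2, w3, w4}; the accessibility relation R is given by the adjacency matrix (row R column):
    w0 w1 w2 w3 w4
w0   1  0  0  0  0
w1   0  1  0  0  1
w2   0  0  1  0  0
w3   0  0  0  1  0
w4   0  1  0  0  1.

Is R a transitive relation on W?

Yes

Transitive: yes — every two-step R-path is closed by a direct edge.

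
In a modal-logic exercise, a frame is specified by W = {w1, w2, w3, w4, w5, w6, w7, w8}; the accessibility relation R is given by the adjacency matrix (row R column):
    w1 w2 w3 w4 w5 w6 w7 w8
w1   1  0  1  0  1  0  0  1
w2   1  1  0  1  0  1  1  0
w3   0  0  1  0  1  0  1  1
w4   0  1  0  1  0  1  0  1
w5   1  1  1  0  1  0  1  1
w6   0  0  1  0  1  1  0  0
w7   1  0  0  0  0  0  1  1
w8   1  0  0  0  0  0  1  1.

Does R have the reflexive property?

Reflexive: yes — every world is R-related to itself.

Yes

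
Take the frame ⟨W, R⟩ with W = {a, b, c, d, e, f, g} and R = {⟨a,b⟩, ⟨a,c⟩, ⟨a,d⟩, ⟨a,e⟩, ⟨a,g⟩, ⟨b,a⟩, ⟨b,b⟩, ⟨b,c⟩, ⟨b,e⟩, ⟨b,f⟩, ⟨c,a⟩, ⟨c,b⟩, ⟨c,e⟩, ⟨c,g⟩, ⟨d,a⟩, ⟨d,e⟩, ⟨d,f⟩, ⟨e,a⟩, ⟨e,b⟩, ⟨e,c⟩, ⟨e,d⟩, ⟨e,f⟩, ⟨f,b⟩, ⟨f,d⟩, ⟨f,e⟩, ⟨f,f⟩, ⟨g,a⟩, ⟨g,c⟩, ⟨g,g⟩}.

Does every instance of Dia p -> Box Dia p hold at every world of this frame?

No

Axiom 5 corresponds to the accessibility relation being Euclidean.
Euclidean: no — a R b and a R d, but not b R d.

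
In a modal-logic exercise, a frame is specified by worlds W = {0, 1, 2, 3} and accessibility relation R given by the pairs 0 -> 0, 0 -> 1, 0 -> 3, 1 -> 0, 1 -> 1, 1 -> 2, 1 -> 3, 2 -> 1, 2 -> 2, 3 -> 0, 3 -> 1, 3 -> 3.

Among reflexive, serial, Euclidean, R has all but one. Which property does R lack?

Reflexive: yes — every world is R-related to itself.
Serial: yes — every world has a successor (e.g. 0 R 0).
Euclidean: no — 1 R 0 and 1 R 2, but not 0 R 2.
Only Euclidean fails.

Euclidean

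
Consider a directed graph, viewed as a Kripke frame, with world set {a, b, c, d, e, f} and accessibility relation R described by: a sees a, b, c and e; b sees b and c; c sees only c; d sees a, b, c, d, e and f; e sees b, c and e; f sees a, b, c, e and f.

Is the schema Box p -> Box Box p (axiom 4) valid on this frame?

Axiom 4 corresponds to the accessibility relation being transitive.
Transitive: yes — every two-step R-path is closed by a direct edge.

Yes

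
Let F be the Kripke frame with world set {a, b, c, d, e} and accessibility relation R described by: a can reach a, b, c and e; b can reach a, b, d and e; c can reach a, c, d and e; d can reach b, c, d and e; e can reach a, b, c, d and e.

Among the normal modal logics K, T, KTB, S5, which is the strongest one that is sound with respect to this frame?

KTB

Reflexive (axiom T): yes — every world is R-related to itself.
Symmetric (axiom B): yes — every pair in R has its reverse in R.
Euclidean (axiom 5): no — a R b and a R c, but not b R c.
So F validates K, T, KTB; S5 would additionally require R to be Euclidean. The strongest is KTB.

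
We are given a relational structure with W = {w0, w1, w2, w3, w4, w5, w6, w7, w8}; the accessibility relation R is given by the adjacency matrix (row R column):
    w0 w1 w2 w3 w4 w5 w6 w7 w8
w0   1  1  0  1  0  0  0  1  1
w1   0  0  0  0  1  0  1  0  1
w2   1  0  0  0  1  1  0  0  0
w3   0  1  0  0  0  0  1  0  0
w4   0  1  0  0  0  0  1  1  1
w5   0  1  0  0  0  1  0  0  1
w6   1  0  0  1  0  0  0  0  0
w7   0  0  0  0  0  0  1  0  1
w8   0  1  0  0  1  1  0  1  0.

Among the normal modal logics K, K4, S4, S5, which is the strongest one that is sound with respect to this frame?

K

Transitive (axiom 4): no — w0 R w1 and w1 R w4, but not w0 R w4.
Reflexive (axiom T): no — w1 is not related to itself.
Euclidean (axiom 5): no — w0 R w1 and w0 R w3, but not w1 R w3.
So F validates K; K4 would additionally require R to be transitive. The strongest is K.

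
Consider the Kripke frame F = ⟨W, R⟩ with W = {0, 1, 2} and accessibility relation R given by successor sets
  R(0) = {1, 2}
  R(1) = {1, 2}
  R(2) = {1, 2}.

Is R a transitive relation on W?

Yes

Transitive: yes — every two-step R-path is closed by a direct edge.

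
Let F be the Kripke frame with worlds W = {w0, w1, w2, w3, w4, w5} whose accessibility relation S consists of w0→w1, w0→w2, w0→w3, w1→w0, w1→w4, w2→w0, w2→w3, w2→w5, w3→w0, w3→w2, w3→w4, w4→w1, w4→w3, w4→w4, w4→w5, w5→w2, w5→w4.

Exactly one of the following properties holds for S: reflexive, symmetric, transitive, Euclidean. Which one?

symmetric

Reflexive: no — w0 is not related to itself.
Symmetric: yes — every pair in S has its reverse in S.
Transitive: no — w0 S w1 and w1 S w4, but not w0 S w4.
Euclidean: no — w0 S w1 and w0 S w2, but not w1 S w2.
Only symmetric holds.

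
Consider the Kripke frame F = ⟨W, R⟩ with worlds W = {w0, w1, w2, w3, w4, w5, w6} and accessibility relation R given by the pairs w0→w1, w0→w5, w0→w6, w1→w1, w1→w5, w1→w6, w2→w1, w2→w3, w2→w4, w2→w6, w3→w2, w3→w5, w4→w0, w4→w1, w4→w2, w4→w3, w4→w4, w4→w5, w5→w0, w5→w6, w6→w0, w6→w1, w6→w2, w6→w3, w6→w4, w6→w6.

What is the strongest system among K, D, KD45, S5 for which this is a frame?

D

Serial (axiom D): yes — every world has a successor (e.g. w0 R w1).
Euclidean (axiom 5): no — w0 R w5 and w0 R w1, but not w5 R w1.
Transitive (axiom 4): no — w0 R w6 and w6 R w2, but not w0 R w2.
Reflexive (axiom T): no — w0 is not related to itself.
So F validates K, D; KD45 would additionally require R to be Euclidean and transitive. The strongest is D.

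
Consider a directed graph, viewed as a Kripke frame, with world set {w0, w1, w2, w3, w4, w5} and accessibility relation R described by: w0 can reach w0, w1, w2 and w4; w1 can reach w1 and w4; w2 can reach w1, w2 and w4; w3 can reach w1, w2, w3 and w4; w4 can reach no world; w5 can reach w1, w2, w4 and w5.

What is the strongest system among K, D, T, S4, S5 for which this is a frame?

Serial (axiom D): no — w4 has no R-successor.
Reflexive (axiom T): no — w4 is not related to itself.
Transitive (axiom 4): yes — every two-step R-path is closed by a direct edge.
Euclidean (axiom 5): no — w0 R w1 and w0 R w2, but not w1 R w2.
So F validates K; D would additionally require R to be serial. The strongest is K.

K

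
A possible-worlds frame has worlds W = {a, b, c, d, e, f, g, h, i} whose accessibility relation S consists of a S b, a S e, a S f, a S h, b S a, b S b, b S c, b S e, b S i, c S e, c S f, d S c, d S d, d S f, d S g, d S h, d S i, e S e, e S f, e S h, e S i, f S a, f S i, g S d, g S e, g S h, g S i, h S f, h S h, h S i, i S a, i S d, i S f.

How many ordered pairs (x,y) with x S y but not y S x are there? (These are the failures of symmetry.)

Enumerating: (a,e), (a,h), (b,c), (b,e), (b,i), (c,e), (c,f), (d,c), (d,f), (d,h), (e,f), (e,h), … and 7 more.
Total: 19.

19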